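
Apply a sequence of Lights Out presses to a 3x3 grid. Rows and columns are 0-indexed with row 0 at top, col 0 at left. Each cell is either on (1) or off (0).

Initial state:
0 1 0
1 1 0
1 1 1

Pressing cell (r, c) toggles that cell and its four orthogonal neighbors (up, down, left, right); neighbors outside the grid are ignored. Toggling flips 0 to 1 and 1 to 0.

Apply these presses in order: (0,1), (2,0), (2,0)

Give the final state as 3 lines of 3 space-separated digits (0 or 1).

Answer: 1 0 1
1 0 0
1 1 1

Derivation:
After press 1 at (0,1):
1 0 1
1 0 0
1 1 1

After press 2 at (2,0):
1 0 1
0 0 0
0 0 1

After press 3 at (2,0):
1 0 1
1 0 0
1 1 1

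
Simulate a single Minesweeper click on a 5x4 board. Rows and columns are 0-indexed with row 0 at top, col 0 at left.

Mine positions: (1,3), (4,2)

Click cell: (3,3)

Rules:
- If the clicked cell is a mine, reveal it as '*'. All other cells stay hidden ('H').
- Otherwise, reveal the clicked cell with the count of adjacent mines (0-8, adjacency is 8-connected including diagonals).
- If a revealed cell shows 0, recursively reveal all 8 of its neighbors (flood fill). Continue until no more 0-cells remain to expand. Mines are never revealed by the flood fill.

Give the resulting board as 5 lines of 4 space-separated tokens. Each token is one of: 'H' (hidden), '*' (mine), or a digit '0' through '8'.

H H H H
H H H H
H H H H
H H H 1
H H H H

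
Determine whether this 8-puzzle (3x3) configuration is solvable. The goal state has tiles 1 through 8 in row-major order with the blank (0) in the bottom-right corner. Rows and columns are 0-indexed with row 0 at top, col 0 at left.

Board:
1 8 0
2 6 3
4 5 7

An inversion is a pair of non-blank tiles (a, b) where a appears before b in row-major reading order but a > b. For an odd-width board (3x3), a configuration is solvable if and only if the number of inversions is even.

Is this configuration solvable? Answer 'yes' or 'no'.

Answer: no

Derivation:
Inversions (pairs i<j in row-major order where tile[i] > tile[j] > 0): 9
9 is odd, so the puzzle is not solvable.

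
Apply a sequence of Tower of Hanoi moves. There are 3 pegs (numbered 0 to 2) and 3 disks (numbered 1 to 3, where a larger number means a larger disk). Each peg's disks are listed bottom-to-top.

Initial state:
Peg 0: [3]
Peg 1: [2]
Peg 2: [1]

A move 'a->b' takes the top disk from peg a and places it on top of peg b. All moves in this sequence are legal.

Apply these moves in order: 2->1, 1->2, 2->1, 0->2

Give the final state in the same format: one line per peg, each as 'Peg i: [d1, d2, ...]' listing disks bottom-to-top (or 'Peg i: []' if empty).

Answer: Peg 0: []
Peg 1: [2, 1]
Peg 2: [3]

Derivation:
After move 1 (2->1):
Peg 0: [3]
Peg 1: [2, 1]
Peg 2: []

After move 2 (1->2):
Peg 0: [3]
Peg 1: [2]
Peg 2: [1]

After move 3 (2->1):
Peg 0: [3]
Peg 1: [2, 1]
Peg 2: []

After move 4 (0->2):
Peg 0: []
Peg 1: [2, 1]
Peg 2: [3]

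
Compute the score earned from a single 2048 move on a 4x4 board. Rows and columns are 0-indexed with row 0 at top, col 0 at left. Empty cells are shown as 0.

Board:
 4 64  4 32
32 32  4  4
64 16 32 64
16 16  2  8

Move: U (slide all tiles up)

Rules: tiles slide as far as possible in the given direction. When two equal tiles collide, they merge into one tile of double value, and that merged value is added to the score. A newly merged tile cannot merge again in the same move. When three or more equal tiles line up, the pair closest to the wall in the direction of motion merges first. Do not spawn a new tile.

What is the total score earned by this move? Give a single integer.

Answer: 40

Derivation:
Slide up:
col 0: [4, 32, 64, 16] -> [4, 32, 64, 16]  score +0 (running 0)
col 1: [64, 32, 16, 16] -> [64, 32, 32, 0]  score +32 (running 32)
col 2: [4, 4, 32, 2] -> [8, 32, 2, 0]  score +8 (running 40)
col 3: [32, 4, 64, 8] -> [32, 4, 64, 8]  score +0 (running 40)
Board after move:
 4 64  8 32
32 32 32  4
64 32  2 64
16  0  0  8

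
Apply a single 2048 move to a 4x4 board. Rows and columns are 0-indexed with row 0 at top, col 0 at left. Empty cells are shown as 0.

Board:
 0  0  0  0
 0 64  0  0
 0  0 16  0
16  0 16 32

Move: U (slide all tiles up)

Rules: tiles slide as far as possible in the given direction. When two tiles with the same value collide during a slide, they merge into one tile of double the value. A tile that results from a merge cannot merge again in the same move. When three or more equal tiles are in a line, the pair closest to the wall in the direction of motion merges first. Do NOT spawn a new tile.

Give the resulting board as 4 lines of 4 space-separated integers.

Slide up:
col 0: [0, 0, 0, 16] -> [16, 0, 0, 0]
col 1: [0, 64, 0, 0] -> [64, 0, 0, 0]
col 2: [0, 0, 16, 16] -> [32, 0, 0, 0]
col 3: [0, 0, 0, 32] -> [32, 0, 0, 0]

Answer: 16 64 32 32
 0  0  0  0
 0  0  0  0
 0  0  0  0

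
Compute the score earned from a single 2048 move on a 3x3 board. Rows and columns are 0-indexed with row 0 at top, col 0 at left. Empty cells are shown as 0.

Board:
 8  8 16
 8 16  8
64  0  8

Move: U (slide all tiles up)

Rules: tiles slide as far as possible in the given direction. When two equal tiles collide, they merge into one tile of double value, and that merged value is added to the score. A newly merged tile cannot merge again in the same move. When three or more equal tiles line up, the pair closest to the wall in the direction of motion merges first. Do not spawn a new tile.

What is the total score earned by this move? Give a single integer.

Answer: 32

Derivation:
Slide up:
col 0: [8, 8, 64] -> [16, 64, 0]  score +16 (running 16)
col 1: [8, 16, 0] -> [8, 16, 0]  score +0 (running 16)
col 2: [16, 8, 8] -> [16, 16, 0]  score +16 (running 32)
Board after move:
16  8 16
64 16 16
 0  0  0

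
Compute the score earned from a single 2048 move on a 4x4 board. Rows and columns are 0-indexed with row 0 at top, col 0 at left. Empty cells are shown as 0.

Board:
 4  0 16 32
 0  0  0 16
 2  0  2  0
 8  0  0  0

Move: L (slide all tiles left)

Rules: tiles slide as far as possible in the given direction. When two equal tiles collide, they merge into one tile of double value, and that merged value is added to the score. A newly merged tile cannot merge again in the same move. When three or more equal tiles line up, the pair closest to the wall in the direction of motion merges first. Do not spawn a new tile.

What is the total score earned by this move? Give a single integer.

Answer: 4

Derivation:
Slide left:
row 0: [4, 0, 16, 32] -> [4, 16, 32, 0]  score +0 (running 0)
row 1: [0, 0, 0, 16] -> [16, 0, 0, 0]  score +0 (running 0)
row 2: [2, 0, 2, 0] -> [4, 0, 0, 0]  score +4 (running 4)
row 3: [8, 0, 0, 0] -> [8, 0, 0, 0]  score +0 (running 4)
Board after move:
 4 16 32  0
16  0  0  0
 4  0  0  0
 8  0  0  0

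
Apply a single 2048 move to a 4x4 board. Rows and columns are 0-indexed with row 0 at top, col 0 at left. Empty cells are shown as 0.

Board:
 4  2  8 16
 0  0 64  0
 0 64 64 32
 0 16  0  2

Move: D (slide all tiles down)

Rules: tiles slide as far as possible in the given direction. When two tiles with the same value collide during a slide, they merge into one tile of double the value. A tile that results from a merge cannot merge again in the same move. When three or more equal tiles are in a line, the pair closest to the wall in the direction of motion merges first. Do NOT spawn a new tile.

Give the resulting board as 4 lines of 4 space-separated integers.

Answer:   0   0   0   0
  0   2   0  16
  0  64   8  32
  4  16 128   2

Derivation:
Slide down:
col 0: [4, 0, 0, 0] -> [0, 0, 0, 4]
col 1: [2, 0, 64, 16] -> [0, 2, 64, 16]
col 2: [8, 64, 64, 0] -> [0, 0, 8, 128]
col 3: [16, 0, 32, 2] -> [0, 16, 32, 2]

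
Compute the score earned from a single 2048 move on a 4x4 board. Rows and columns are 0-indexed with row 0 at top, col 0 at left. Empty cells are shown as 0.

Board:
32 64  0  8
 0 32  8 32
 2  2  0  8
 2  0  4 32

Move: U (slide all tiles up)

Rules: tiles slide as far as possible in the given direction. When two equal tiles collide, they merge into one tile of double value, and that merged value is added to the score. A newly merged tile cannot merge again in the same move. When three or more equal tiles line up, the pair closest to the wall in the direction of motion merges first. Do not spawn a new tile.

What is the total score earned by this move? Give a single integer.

Slide up:
col 0: [32, 0, 2, 2] -> [32, 4, 0, 0]  score +4 (running 4)
col 1: [64, 32, 2, 0] -> [64, 32, 2, 0]  score +0 (running 4)
col 2: [0, 8, 0, 4] -> [8, 4, 0, 0]  score +0 (running 4)
col 3: [8, 32, 8, 32] -> [8, 32, 8, 32]  score +0 (running 4)
Board after move:
32 64  8  8
 4 32  4 32
 0  2  0  8
 0  0  0 32

Answer: 4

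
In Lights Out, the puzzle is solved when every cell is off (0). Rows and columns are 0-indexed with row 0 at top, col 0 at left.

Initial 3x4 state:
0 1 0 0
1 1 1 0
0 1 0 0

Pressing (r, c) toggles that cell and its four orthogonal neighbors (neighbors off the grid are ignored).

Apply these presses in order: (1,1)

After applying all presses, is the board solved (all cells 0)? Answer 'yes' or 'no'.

After press 1 at (1,1):
0 0 0 0
0 0 0 0
0 0 0 0

Lights still on: 0

Answer: yes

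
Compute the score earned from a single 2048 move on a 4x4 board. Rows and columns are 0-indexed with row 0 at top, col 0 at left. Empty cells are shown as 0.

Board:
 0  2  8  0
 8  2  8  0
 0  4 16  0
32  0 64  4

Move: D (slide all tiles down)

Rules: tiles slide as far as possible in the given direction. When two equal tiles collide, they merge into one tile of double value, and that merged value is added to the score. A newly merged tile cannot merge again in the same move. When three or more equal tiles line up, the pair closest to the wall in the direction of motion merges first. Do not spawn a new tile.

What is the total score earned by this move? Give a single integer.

Slide down:
col 0: [0, 8, 0, 32] -> [0, 0, 8, 32]  score +0 (running 0)
col 1: [2, 2, 4, 0] -> [0, 0, 4, 4]  score +4 (running 4)
col 2: [8, 8, 16, 64] -> [0, 16, 16, 64]  score +16 (running 20)
col 3: [0, 0, 0, 4] -> [0, 0, 0, 4]  score +0 (running 20)
Board after move:
 0  0  0  0
 0  0 16  0
 8  4 16  0
32  4 64  4

Answer: 20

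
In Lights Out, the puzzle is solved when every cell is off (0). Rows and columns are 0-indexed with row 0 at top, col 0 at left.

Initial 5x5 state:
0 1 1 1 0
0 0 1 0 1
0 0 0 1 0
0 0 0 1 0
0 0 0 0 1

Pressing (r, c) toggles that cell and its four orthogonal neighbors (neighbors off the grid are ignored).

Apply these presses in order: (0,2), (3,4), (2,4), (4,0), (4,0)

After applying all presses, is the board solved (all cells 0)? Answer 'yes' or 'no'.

Answer: yes

Derivation:
After press 1 at (0,2):
0 0 0 0 0
0 0 0 0 1
0 0 0 1 0
0 0 0 1 0
0 0 0 0 1

After press 2 at (3,4):
0 0 0 0 0
0 0 0 0 1
0 0 0 1 1
0 0 0 0 1
0 0 0 0 0

After press 3 at (2,4):
0 0 0 0 0
0 0 0 0 0
0 0 0 0 0
0 0 0 0 0
0 0 0 0 0

After press 4 at (4,0):
0 0 0 0 0
0 0 0 0 0
0 0 0 0 0
1 0 0 0 0
1 1 0 0 0

After press 5 at (4,0):
0 0 0 0 0
0 0 0 0 0
0 0 0 0 0
0 0 0 0 0
0 0 0 0 0

Lights still on: 0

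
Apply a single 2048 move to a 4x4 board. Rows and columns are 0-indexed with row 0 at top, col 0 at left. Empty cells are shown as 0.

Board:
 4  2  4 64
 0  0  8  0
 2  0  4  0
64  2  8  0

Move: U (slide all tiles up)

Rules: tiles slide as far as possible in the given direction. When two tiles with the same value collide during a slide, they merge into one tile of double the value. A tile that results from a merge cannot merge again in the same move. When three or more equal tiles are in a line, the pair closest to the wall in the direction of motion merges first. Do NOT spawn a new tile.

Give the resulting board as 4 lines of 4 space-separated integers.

Slide up:
col 0: [4, 0, 2, 64] -> [4, 2, 64, 0]
col 1: [2, 0, 0, 2] -> [4, 0, 0, 0]
col 2: [4, 8, 4, 8] -> [4, 8, 4, 8]
col 3: [64, 0, 0, 0] -> [64, 0, 0, 0]

Answer:  4  4  4 64
 2  0  8  0
64  0  4  0
 0  0  8  0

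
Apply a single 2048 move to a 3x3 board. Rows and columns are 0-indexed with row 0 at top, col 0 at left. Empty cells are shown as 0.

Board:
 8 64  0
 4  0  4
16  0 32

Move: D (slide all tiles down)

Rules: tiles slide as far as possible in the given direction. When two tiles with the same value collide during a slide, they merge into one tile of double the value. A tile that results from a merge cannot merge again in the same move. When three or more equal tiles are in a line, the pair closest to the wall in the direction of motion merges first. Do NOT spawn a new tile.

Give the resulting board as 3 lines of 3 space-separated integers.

Answer:  8  0  0
 4  0  4
16 64 32

Derivation:
Slide down:
col 0: [8, 4, 16] -> [8, 4, 16]
col 1: [64, 0, 0] -> [0, 0, 64]
col 2: [0, 4, 32] -> [0, 4, 32]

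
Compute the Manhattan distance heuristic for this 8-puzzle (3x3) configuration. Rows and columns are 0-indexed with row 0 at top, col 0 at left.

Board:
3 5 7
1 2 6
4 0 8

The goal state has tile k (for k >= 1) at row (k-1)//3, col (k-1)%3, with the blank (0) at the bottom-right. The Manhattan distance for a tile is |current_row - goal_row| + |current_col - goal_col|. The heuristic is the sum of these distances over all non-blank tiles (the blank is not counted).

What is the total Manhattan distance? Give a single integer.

Tile 3: (0,0)->(0,2) = 2
Tile 5: (0,1)->(1,1) = 1
Tile 7: (0,2)->(2,0) = 4
Tile 1: (1,0)->(0,0) = 1
Tile 2: (1,1)->(0,1) = 1
Tile 6: (1,2)->(1,2) = 0
Tile 4: (2,0)->(1,0) = 1
Tile 8: (2,2)->(2,1) = 1
Sum: 2 + 1 + 4 + 1 + 1 + 0 + 1 + 1 = 11

Answer: 11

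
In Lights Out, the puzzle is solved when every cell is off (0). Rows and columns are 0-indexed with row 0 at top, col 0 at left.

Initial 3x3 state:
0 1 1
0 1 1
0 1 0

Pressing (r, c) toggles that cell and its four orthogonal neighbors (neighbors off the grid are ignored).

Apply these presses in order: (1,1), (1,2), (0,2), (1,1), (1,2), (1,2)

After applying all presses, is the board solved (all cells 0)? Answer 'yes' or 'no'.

Answer: no

Derivation:
After press 1 at (1,1):
0 0 1
1 0 0
0 0 0

After press 2 at (1,2):
0 0 0
1 1 1
0 0 1

After press 3 at (0,2):
0 1 1
1 1 0
0 0 1

After press 4 at (1,1):
0 0 1
0 0 1
0 1 1

After press 5 at (1,2):
0 0 0
0 1 0
0 1 0

After press 6 at (1,2):
0 0 1
0 0 1
0 1 1

Lights still on: 4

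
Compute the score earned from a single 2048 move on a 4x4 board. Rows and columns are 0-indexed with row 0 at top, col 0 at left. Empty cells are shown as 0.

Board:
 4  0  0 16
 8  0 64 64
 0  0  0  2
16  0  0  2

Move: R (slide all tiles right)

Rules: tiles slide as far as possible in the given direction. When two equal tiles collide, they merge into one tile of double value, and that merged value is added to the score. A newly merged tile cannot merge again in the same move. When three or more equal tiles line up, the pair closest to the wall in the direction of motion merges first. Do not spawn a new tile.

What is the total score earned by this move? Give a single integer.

Slide right:
row 0: [4, 0, 0, 16] -> [0, 0, 4, 16]  score +0 (running 0)
row 1: [8, 0, 64, 64] -> [0, 0, 8, 128]  score +128 (running 128)
row 2: [0, 0, 0, 2] -> [0, 0, 0, 2]  score +0 (running 128)
row 3: [16, 0, 0, 2] -> [0, 0, 16, 2]  score +0 (running 128)
Board after move:
  0   0   4  16
  0   0   8 128
  0   0   0   2
  0   0  16   2

Answer: 128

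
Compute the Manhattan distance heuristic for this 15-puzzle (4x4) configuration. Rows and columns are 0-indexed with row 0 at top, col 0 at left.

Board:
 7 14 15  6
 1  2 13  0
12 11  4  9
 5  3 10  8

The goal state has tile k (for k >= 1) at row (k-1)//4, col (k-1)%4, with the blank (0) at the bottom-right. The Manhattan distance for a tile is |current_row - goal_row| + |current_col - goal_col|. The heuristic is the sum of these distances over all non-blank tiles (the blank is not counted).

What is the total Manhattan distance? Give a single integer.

Tile 7: (0,0)->(1,2) = 3
Tile 14: (0,1)->(3,1) = 3
Tile 15: (0,2)->(3,2) = 3
Tile 6: (0,3)->(1,1) = 3
Tile 1: (1,0)->(0,0) = 1
Tile 2: (1,1)->(0,1) = 1
Tile 13: (1,2)->(3,0) = 4
Tile 12: (2,0)->(2,3) = 3
Tile 11: (2,1)->(2,2) = 1
Tile 4: (2,2)->(0,3) = 3
Tile 9: (2,3)->(2,0) = 3
Tile 5: (3,0)->(1,0) = 2
Tile 3: (3,1)->(0,2) = 4
Tile 10: (3,2)->(2,1) = 2
Tile 8: (3,3)->(1,3) = 2
Sum: 3 + 3 + 3 + 3 + 1 + 1 + 4 + 3 + 1 + 3 + 3 + 2 + 4 + 2 + 2 = 38

Answer: 38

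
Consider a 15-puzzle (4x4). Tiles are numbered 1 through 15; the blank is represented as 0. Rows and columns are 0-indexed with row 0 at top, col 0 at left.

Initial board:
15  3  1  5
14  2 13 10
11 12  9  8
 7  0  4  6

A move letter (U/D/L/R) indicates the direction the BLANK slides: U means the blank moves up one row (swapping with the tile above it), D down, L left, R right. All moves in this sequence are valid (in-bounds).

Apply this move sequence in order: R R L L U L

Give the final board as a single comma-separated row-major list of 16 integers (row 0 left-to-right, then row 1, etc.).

Answer: 15, 3, 1, 5, 14, 2, 13, 10, 0, 11, 9, 8, 7, 12, 4, 6

Derivation:
After move 1 (R):
15  3  1  5
14  2 13 10
11 12  9  8
 7  4  0  6

After move 2 (R):
15  3  1  5
14  2 13 10
11 12  9  8
 7  4  6  0

After move 3 (L):
15  3  1  5
14  2 13 10
11 12  9  8
 7  4  0  6

After move 4 (L):
15  3  1  5
14  2 13 10
11 12  9  8
 7  0  4  6

After move 5 (U):
15  3  1  5
14  2 13 10
11  0  9  8
 7 12  4  6

After move 6 (L):
15  3  1  5
14  2 13 10
 0 11  9  8
 7 12  4  6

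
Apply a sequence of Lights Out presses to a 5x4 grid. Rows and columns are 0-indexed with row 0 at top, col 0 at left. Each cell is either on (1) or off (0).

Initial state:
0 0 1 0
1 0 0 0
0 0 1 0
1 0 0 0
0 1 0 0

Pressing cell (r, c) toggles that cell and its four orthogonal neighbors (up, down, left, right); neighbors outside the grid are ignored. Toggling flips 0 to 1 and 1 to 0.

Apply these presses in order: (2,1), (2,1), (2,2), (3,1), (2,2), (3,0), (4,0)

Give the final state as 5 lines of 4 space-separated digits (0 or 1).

After press 1 at (2,1):
0 0 1 0
1 1 0 0
1 1 0 0
1 1 0 0
0 1 0 0

After press 2 at (2,1):
0 0 1 0
1 0 0 0
0 0 1 0
1 0 0 0
0 1 0 0

After press 3 at (2,2):
0 0 1 0
1 0 1 0
0 1 0 1
1 0 1 0
0 1 0 0

After press 4 at (3,1):
0 0 1 0
1 0 1 0
0 0 0 1
0 1 0 0
0 0 0 0

After press 5 at (2,2):
0 0 1 0
1 0 0 0
0 1 1 0
0 1 1 0
0 0 0 0

After press 6 at (3,0):
0 0 1 0
1 0 0 0
1 1 1 0
1 0 1 0
1 0 0 0

After press 7 at (4,0):
0 0 1 0
1 0 0 0
1 1 1 0
0 0 1 0
0 1 0 0

Answer: 0 0 1 0
1 0 0 0
1 1 1 0
0 0 1 0
0 1 0 0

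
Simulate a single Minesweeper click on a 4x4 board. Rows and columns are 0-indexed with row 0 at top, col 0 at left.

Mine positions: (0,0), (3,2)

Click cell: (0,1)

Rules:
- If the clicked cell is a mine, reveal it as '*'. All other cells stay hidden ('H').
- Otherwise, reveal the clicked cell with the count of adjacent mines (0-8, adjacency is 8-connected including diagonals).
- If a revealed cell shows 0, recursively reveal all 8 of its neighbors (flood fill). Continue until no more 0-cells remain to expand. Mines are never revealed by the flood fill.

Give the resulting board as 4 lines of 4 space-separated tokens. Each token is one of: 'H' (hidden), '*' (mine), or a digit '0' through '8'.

H 1 H H
H H H H
H H H H
H H H H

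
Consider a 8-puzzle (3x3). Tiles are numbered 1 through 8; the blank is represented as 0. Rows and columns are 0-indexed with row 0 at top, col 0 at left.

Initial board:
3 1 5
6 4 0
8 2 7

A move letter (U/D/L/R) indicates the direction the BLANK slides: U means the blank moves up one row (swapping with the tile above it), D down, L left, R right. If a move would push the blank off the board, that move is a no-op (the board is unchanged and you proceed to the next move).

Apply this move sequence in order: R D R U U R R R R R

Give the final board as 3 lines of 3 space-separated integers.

After move 1 (R):
3 1 5
6 4 0
8 2 7

After move 2 (D):
3 1 5
6 4 7
8 2 0

After move 3 (R):
3 1 5
6 4 7
8 2 0

After move 4 (U):
3 1 5
6 4 0
8 2 7

After move 5 (U):
3 1 0
6 4 5
8 2 7

After move 6 (R):
3 1 0
6 4 5
8 2 7

After move 7 (R):
3 1 0
6 4 5
8 2 7

After move 8 (R):
3 1 0
6 4 5
8 2 7

After move 9 (R):
3 1 0
6 4 5
8 2 7

After move 10 (R):
3 1 0
6 4 5
8 2 7

Answer: 3 1 0
6 4 5
8 2 7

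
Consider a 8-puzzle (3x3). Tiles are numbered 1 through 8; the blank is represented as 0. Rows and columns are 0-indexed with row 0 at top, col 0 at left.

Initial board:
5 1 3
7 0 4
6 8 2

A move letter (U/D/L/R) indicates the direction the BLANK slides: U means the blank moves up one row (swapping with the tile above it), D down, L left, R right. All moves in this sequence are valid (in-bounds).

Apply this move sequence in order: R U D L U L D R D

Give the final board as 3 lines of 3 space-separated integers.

After move 1 (R):
5 1 3
7 4 0
6 8 2

After move 2 (U):
5 1 0
7 4 3
6 8 2

After move 3 (D):
5 1 3
7 4 0
6 8 2

After move 4 (L):
5 1 3
7 0 4
6 8 2

After move 5 (U):
5 0 3
7 1 4
6 8 2

After move 6 (L):
0 5 3
7 1 4
6 8 2

After move 7 (D):
7 5 3
0 1 4
6 8 2

After move 8 (R):
7 5 3
1 0 4
6 8 2

After move 9 (D):
7 5 3
1 8 4
6 0 2

Answer: 7 5 3
1 8 4
6 0 2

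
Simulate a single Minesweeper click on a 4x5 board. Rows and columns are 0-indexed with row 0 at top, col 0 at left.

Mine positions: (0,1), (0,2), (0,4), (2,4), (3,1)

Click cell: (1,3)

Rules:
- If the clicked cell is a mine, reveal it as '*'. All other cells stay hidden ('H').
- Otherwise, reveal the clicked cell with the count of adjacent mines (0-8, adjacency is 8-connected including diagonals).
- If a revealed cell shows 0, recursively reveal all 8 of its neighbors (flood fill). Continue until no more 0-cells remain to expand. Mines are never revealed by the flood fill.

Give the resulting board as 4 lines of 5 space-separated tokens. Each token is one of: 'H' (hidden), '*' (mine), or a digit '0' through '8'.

H H H H H
H H H 3 H
H H H H H
H H H H H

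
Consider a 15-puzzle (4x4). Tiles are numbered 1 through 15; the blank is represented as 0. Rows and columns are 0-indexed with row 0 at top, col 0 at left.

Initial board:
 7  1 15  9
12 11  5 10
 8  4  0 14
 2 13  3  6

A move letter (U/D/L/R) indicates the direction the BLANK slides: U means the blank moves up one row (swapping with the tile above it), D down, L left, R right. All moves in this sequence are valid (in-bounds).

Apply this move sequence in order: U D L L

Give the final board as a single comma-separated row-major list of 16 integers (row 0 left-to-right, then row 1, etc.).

After move 1 (U):
 7  1 15  9
12 11  0 10
 8  4  5 14
 2 13  3  6

After move 2 (D):
 7  1 15  9
12 11  5 10
 8  4  0 14
 2 13  3  6

After move 3 (L):
 7  1 15  9
12 11  5 10
 8  0  4 14
 2 13  3  6

After move 4 (L):
 7  1 15  9
12 11  5 10
 0  8  4 14
 2 13  3  6

Answer: 7, 1, 15, 9, 12, 11, 5, 10, 0, 8, 4, 14, 2, 13, 3, 6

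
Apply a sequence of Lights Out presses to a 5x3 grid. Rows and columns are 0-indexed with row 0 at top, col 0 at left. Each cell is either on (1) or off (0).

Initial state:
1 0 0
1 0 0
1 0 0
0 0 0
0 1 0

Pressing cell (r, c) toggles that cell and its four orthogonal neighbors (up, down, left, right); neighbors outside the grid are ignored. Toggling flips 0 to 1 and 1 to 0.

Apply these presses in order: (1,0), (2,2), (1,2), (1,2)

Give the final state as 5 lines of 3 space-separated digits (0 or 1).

After press 1 at (1,0):
0 0 0
0 1 0
0 0 0
0 0 0
0 1 0

After press 2 at (2,2):
0 0 0
0 1 1
0 1 1
0 0 1
0 1 0

After press 3 at (1,2):
0 0 1
0 0 0
0 1 0
0 0 1
0 1 0

After press 4 at (1,2):
0 0 0
0 1 1
0 1 1
0 0 1
0 1 0

Answer: 0 0 0
0 1 1
0 1 1
0 0 1
0 1 0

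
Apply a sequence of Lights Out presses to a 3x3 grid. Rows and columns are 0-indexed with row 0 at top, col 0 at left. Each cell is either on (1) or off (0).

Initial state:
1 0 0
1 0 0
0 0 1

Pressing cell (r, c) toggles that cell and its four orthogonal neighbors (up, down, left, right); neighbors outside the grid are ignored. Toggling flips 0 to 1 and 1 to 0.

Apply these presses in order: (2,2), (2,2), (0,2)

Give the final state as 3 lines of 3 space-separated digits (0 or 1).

After press 1 at (2,2):
1 0 0
1 0 1
0 1 0

After press 2 at (2,2):
1 0 0
1 0 0
0 0 1

After press 3 at (0,2):
1 1 1
1 0 1
0 0 1

Answer: 1 1 1
1 0 1
0 0 1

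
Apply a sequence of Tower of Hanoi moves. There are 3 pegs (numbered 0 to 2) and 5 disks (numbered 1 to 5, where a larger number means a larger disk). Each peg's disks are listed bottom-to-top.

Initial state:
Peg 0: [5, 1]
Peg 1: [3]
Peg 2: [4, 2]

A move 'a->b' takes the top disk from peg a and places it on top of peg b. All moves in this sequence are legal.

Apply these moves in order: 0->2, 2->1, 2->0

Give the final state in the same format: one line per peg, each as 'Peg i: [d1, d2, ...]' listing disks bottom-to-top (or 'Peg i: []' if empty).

After move 1 (0->2):
Peg 0: [5]
Peg 1: [3]
Peg 2: [4, 2, 1]

After move 2 (2->1):
Peg 0: [5]
Peg 1: [3, 1]
Peg 2: [4, 2]

After move 3 (2->0):
Peg 0: [5, 2]
Peg 1: [3, 1]
Peg 2: [4]

Answer: Peg 0: [5, 2]
Peg 1: [3, 1]
Peg 2: [4]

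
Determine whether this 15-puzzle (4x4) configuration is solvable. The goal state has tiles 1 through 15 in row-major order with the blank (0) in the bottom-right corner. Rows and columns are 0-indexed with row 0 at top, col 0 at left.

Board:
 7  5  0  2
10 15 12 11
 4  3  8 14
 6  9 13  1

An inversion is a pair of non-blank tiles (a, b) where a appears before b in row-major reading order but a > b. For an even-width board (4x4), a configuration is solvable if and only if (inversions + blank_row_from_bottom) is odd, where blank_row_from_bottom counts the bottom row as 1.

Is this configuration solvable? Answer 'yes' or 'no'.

Inversions: 52
Blank is in row 0 (0-indexed from top), which is row 4 counting from the bottom (bottom = 1).
52 + 4 = 56, which is even, so the puzzle is not solvable.

Answer: no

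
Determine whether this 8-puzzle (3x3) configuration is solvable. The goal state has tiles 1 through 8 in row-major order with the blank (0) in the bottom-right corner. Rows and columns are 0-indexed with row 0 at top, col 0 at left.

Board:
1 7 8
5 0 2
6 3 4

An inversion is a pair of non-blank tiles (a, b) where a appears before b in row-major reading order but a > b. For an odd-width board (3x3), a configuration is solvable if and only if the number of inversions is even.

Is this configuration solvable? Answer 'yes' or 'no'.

Inversions (pairs i<j in row-major order where tile[i] > tile[j] > 0): 15
15 is odd, so the puzzle is not solvable.

Answer: no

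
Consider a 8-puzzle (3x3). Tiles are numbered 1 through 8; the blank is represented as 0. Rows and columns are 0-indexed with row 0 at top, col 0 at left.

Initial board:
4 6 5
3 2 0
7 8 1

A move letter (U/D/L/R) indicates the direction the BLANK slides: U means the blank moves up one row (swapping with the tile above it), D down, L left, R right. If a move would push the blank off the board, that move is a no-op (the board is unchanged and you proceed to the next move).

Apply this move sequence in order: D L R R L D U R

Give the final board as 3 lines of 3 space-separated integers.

Answer: 4 6 5
3 1 0
7 2 8

Derivation:
After move 1 (D):
4 6 5
3 2 1
7 8 0

After move 2 (L):
4 6 5
3 2 1
7 0 8

After move 3 (R):
4 6 5
3 2 1
7 8 0

After move 4 (R):
4 6 5
3 2 1
7 8 0

After move 5 (L):
4 6 5
3 2 1
7 0 8

After move 6 (D):
4 6 5
3 2 1
7 0 8

After move 7 (U):
4 6 5
3 0 1
7 2 8

After move 8 (R):
4 6 5
3 1 0
7 2 8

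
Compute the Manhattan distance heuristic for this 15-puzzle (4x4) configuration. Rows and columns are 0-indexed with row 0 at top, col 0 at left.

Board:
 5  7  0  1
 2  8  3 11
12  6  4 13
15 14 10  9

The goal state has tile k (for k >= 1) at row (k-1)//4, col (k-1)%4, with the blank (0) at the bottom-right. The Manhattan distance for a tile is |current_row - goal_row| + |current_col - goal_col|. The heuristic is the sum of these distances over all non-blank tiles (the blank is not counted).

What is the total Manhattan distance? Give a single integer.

Tile 5: (0,0)->(1,0) = 1
Tile 7: (0,1)->(1,2) = 2
Tile 1: (0,3)->(0,0) = 3
Tile 2: (1,0)->(0,1) = 2
Tile 8: (1,1)->(1,3) = 2
Tile 3: (1,2)->(0,2) = 1
Tile 11: (1,3)->(2,2) = 2
Tile 12: (2,0)->(2,3) = 3
Tile 6: (2,1)->(1,1) = 1
Tile 4: (2,2)->(0,3) = 3
Tile 13: (2,3)->(3,0) = 4
Tile 15: (3,0)->(3,2) = 2
Tile 14: (3,1)->(3,1) = 0
Tile 10: (3,2)->(2,1) = 2
Tile 9: (3,3)->(2,0) = 4
Sum: 1 + 2 + 3 + 2 + 2 + 1 + 2 + 3 + 1 + 3 + 4 + 2 + 0 + 2 + 4 = 32

Answer: 32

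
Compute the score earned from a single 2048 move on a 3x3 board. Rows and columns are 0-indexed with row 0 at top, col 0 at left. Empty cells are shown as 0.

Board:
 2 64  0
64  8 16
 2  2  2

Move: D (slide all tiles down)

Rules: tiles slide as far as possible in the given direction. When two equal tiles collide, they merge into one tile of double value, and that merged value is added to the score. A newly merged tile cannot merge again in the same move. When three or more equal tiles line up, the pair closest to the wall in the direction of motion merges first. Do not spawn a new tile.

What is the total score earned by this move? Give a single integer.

Answer: 0

Derivation:
Slide down:
col 0: [2, 64, 2] -> [2, 64, 2]  score +0 (running 0)
col 1: [64, 8, 2] -> [64, 8, 2]  score +0 (running 0)
col 2: [0, 16, 2] -> [0, 16, 2]  score +0 (running 0)
Board after move:
 2 64  0
64  8 16
 2  2  2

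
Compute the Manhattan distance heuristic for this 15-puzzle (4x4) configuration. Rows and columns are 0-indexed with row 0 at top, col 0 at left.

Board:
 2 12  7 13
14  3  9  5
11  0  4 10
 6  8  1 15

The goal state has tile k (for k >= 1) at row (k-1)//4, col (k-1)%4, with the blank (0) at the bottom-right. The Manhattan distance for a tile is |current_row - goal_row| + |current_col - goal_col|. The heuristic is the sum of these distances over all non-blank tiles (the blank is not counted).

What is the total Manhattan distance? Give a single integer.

Answer: 43

Derivation:
Tile 2: at (0,0), goal (0,1), distance |0-0|+|0-1| = 1
Tile 12: at (0,1), goal (2,3), distance |0-2|+|1-3| = 4
Tile 7: at (0,2), goal (1,2), distance |0-1|+|2-2| = 1
Tile 13: at (0,3), goal (3,0), distance |0-3|+|3-0| = 6
Tile 14: at (1,0), goal (3,1), distance |1-3|+|0-1| = 3
Tile 3: at (1,1), goal (0,2), distance |1-0|+|1-2| = 2
Tile 9: at (1,2), goal (2,0), distance |1-2|+|2-0| = 3
Tile 5: at (1,3), goal (1,0), distance |1-1|+|3-0| = 3
Tile 11: at (2,0), goal (2,2), distance |2-2|+|0-2| = 2
Tile 4: at (2,2), goal (0,3), distance |2-0|+|2-3| = 3
Tile 10: at (2,3), goal (2,1), distance |2-2|+|3-1| = 2
Tile 6: at (3,0), goal (1,1), distance |3-1|+|0-1| = 3
Tile 8: at (3,1), goal (1,3), distance |3-1|+|1-3| = 4
Tile 1: at (3,2), goal (0,0), distance |3-0|+|2-0| = 5
Tile 15: at (3,3), goal (3,2), distance |3-3|+|3-2| = 1
Sum: 1 + 4 + 1 + 6 + 3 + 2 + 3 + 3 + 2 + 3 + 2 + 3 + 4 + 5 + 1 = 43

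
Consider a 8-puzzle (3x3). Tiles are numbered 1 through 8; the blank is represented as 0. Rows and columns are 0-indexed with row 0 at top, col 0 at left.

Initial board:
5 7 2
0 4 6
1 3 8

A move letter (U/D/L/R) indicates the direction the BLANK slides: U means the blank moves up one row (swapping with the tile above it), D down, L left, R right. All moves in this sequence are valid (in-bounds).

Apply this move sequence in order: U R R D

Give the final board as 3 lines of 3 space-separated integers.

After move 1 (U):
0 7 2
5 4 6
1 3 8

After move 2 (R):
7 0 2
5 4 6
1 3 8

After move 3 (R):
7 2 0
5 4 6
1 3 8

After move 4 (D):
7 2 6
5 4 0
1 3 8

Answer: 7 2 6
5 4 0
1 3 8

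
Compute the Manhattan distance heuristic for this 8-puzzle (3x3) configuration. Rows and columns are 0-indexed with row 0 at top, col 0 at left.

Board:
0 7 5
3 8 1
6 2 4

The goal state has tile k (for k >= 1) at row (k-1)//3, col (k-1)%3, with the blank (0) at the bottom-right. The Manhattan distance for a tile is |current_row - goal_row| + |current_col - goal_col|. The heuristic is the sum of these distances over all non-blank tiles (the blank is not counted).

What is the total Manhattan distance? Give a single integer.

Tile 7: (0,1)->(2,0) = 3
Tile 5: (0,2)->(1,1) = 2
Tile 3: (1,0)->(0,2) = 3
Tile 8: (1,1)->(2,1) = 1
Tile 1: (1,2)->(0,0) = 3
Tile 6: (2,0)->(1,2) = 3
Tile 2: (2,1)->(0,1) = 2
Tile 4: (2,2)->(1,0) = 3
Sum: 3 + 2 + 3 + 1 + 3 + 3 + 2 + 3 = 20

Answer: 20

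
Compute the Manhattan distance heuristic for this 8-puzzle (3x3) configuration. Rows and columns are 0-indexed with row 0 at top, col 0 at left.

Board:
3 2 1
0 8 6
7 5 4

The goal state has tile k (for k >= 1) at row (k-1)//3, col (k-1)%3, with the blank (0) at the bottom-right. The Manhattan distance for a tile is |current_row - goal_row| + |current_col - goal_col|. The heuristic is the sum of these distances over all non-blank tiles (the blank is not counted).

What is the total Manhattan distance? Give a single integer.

Tile 3: (0,0)->(0,2) = 2
Tile 2: (0,1)->(0,1) = 0
Tile 1: (0,2)->(0,0) = 2
Tile 8: (1,1)->(2,1) = 1
Tile 6: (1,2)->(1,2) = 0
Tile 7: (2,0)->(2,0) = 0
Tile 5: (2,1)->(1,1) = 1
Tile 4: (2,2)->(1,0) = 3
Sum: 2 + 0 + 2 + 1 + 0 + 0 + 1 + 3 = 9

Answer: 9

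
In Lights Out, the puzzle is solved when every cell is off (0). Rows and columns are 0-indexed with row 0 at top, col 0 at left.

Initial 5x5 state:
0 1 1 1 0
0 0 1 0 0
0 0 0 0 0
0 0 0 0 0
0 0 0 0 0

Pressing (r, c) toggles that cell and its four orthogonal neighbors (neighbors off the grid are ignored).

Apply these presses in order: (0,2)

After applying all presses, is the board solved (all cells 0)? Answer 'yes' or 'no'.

Answer: yes

Derivation:
After press 1 at (0,2):
0 0 0 0 0
0 0 0 0 0
0 0 0 0 0
0 0 0 0 0
0 0 0 0 0

Lights still on: 0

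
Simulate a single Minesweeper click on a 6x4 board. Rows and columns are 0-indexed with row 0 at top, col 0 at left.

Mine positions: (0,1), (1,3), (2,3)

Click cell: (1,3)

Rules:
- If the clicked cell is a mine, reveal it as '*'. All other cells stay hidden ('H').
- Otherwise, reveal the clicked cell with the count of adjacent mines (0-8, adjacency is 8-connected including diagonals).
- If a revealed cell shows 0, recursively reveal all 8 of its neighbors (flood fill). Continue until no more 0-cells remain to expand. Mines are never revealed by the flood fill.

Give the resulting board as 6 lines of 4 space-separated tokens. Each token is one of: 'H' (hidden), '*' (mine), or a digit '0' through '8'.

H H H H
H H H *
H H H H
H H H H
H H H H
H H H H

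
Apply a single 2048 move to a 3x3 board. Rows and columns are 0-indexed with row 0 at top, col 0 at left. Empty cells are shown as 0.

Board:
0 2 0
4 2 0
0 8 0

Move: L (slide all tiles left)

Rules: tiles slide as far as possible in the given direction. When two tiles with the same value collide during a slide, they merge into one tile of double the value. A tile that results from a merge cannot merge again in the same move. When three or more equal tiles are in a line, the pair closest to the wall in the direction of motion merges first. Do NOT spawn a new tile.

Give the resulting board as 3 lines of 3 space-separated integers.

Slide left:
row 0: [0, 2, 0] -> [2, 0, 0]
row 1: [4, 2, 0] -> [4, 2, 0]
row 2: [0, 8, 0] -> [8, 0, 0]

Answer: 2 0 0
4 2 0
8 0 0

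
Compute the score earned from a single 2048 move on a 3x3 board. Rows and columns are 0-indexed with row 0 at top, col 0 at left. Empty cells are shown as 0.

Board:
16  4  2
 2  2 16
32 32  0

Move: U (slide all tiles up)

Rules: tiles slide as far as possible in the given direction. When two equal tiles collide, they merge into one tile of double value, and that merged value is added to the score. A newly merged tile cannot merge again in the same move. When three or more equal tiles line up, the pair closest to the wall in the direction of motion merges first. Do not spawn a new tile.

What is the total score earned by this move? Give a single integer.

Answer: 0

Derivation:
Slide up:
col 0: [16, 2, 32] -> [16, 2, 32]  score +0 (running 0)
col 1: [4, 2, 32] -> [4, 2, 32]  score +0 (running 0)
col 2: [2, 16, 0] -> [2, 16, 0]  score +0 (running 0)
Board after move:
16  4  2
 2  2 16
32 32  0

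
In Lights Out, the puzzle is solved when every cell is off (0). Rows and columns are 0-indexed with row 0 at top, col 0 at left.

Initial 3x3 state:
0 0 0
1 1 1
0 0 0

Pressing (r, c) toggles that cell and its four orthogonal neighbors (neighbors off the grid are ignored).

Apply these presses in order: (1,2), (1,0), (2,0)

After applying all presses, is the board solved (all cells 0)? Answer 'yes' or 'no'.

After press 1 at (1,2):
0 0 1
1 0 0
0 0 1

After press 2 at (1,0):
1 0 1
0 1 0
1 0 1

After press 3 at (2,0):
1 0 1
1 1 0
0 1 1

Lights still on: 6

Answer: no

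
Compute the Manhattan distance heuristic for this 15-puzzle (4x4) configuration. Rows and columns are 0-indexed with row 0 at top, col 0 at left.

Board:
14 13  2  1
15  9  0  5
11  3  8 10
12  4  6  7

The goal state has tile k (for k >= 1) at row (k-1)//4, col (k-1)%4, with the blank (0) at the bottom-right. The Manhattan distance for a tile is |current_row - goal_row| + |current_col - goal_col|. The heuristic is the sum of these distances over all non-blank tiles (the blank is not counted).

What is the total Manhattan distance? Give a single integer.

Answer: 45

Derivation:
Tile 14: (0,0)->(3,1) = 4
Tile 13: (0,1)->(3,0) = 4
Tile 2: (0,2)->(0,1) = 1
Tile 1: (0,3)->(0,0) = 3
Tile 15: (1,0)->(3,2) = 4
Tile 9: (1,1)->(2,0) = 2
Tile 5: (1,3)->(1,0) = 3
Tile 11: (2,0)->(2,2) = 2
Tile 3: (2,1)->(0,2) = 3
Tile 8: (2,2)->(1,3) = 2
Tile 10: (2,3)->(2,1) = 2
Tile 12: (3,0)->(2,3) = 4
Tile 4: (3,1)->(0,3) = 5
Tile 6: (3,2)->(1,1) = 3
Tile 7: (3,3)->(1,2) = 3
Sum: 4 + 4 + 1 + 3 + 4 + 2 + 3 + 2 + 3 + 2 + 2 + 4 + 5 + 3 + 3 = 45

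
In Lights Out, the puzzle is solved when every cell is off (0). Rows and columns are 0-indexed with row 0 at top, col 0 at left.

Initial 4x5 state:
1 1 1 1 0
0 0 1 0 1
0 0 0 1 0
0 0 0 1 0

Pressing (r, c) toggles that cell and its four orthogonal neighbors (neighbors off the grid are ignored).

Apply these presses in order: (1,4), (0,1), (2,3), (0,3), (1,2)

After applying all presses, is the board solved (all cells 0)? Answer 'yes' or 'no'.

Answer: yes

Derivation:
After press 1 at (1,4):
1 1 1 1 1
0 0 1 1 0
0 0 0 1 1
0 0 0 1 0

After press 2 at (0,1):
0 0 0 1 1
0 1 1 1 0
0 0 0 1 1
0 0 0 1 0

After press 3 at (2,3):
0 0 0 1 1
0 1 1 0 0
0 0 1 0 0
0 0 0 0 0

After press 4 at (0,3):
0 0 1 0 0
0 1 1 1 0
0 0 1 0 0
0 0 0 0 0

After press 5 at (1,2):
0 0 0 0 0
0 0 0 0 0
0 0 0 0 0
0 0 0 0 0

Lights still on: 0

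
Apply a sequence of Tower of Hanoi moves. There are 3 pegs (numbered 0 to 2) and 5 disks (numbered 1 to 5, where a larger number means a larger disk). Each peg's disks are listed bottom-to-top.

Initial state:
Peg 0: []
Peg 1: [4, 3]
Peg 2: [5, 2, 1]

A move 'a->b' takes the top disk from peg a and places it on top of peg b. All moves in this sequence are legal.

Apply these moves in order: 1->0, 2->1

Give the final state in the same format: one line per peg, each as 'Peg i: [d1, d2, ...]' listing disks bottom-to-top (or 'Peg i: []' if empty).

After move 1 (1->0):
Peg 0: [3]
Peg 1: [4]
Peg 2: [5, 2, 1]

After move 2 (2->1):
Peg 0: [3]
Peg 1: [4, 1]
Peg 2: [5, 2]

Answer: Peg 0: [3]
Peg 1: [4, 1]
Peg 2: [5, 2]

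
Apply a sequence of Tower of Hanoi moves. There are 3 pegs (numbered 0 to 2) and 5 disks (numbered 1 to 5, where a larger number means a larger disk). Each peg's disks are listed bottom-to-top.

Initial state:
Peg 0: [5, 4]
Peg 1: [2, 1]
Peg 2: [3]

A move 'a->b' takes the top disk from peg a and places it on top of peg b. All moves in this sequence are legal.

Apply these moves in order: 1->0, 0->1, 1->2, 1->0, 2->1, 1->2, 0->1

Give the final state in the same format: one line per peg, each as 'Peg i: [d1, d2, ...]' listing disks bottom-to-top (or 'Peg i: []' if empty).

After move 1 (1->0):
Peg 0: [5, 4, 1]
Peg 1: [2]
Peg 2: [3]

After move 2 (0->1):
Peg 0: [5, 4]
Peg 1: [2, 1]
Peg 2: [3]

After move 3 (1->2):
Peg 0: [5, 4]
Peg 1: [2]
Peg 2: [3, 1]

After move 4 (1->0):
Peg 0: [5, 4, 2]
Peg 1: []
Peg 2: [3, 1]

After move 5 (2->1):
Peg 0: [5, 4, 2]
Peg 1: [1]
Peg 2: [3]

After move 6 (1->2):
Peg 0: [5, 4, 2]
Peg 1: []
Peg 2: [3, 1]

After move 7 (0->1):
Peg 0: [5, 4]
Peg 1: [2]
Peg 2: [3, 1]

Answer: Peg 0: [5, 4]
Peg 1: [2]
Peg 2: [3, 1]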